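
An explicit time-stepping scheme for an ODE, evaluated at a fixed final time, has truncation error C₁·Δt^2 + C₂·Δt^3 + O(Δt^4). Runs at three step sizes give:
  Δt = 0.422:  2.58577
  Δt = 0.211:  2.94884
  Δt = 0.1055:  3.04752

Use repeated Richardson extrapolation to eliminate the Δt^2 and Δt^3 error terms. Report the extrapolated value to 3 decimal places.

First eliminate the Δt^2 term (factor 2^2 = 4):
  B₁ = (4·2.94884 − 2.58577)/3 = 3.06986
  B₂ = (4·3.04752 − 2.94884)/3 = 3.08041
Then eliminate the Δt^3 term (factor 2^3 = 8):
  (8·3.08041 − 3.06986)/7 = 3.08192

3.082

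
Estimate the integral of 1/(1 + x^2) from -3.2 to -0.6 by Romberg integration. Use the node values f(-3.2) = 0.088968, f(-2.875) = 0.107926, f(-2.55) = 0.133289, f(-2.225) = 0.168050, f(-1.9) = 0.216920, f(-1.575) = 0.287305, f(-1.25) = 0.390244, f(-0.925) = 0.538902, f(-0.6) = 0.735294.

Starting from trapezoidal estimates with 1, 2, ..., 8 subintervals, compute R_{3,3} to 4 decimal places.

R_{0,0} (trapezoid, 1 panel, h=2.6000): 1.071541
R_{1,0} (trapezoid, 2 panels, h=1.3000): 0.817766
R_{2,0} (trapezoid, 4 panels, h=0.6500): 0.749180
R_{3,0} (trapezoid, 8 panels, h=0.3250): 0.732799
R_{1,1} = 0.817766 + (0.817766 − 1.071541)/3 = 0.733174
R_{2,1} = 0.749180 + (0.749180 − 0.817766)/3 = 0.726318
R_{3,1} = 0.732799 + (0.732799 − 0.749180)/3 = 0.727339
R_{2,2} = 0.726318 + (0.726318 − 0.733174)/15 = 0.725861
R_{3,2} = 0.727339 + (0.727339 − 0.726318)/15 = 0.727407
R_{3,3} = 0.727407 + (0.727407 − 0.725861)/63 = 0.727432

0.7274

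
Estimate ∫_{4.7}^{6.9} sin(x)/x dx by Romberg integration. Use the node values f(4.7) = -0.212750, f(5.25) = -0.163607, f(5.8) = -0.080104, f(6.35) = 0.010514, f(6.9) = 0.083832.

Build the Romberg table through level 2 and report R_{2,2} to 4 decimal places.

-0.1653

R_{0,0} (trapezoid, 1 panel, h=2.2000): -0.141810
R_{1,0} (trapezoid, 2 panels, h=1.1000): -0.159019
R_{2,0} (trapezoid, 4 panels, h=0.5500): -0.163711
R_{1,1} = -0.159019 + (-0.159019 − (-0.141810))/3 = -0.164755
R_{2,1} = -0.163711 + (-0.163711 − (-0.159019))/3 = -0.165275
R_{2,2} = -0.165275 + (-0.165275 − (-0.164755))/15 = -0.165310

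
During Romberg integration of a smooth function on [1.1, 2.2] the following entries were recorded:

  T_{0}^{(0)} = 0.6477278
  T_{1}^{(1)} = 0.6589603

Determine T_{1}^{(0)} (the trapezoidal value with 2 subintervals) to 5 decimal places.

From T_{1}^{(1)} = (4·T_{1}^{(0)} − T_{0}^{(0)})/3, solve for T_{1}^{(0)}:
4·T_{1}^{(0)} = 3·0.6589603 + 0.6477278 = 2.6246087
T_{1}^{(0)} = 0.6561522

0.65615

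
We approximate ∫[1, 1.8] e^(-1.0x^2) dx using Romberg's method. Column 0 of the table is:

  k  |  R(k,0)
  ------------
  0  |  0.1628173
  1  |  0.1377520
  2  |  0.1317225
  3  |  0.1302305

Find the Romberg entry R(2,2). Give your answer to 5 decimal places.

0.12973

R(1,1) = 0.1377520 + (0.1377520 − 0.1628173)/3 = 0.1293969
R(2,1) = 0.1317225 + (0.1317225 − 0.1377520)/3 = 0.1297127
R(2,2) = (16·0.1297127 − 0.1293969) / 15 = 0.1297338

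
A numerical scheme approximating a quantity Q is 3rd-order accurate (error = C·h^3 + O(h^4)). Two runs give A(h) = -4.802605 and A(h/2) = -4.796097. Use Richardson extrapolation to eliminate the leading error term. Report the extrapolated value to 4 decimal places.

Extrapolated value = (8·A(h/2) − A(h)) / (8 − 1)
= (8·(-4.796097) − (-4.802605)) / 7
= -33.566171 / 7 = -4.795167

-4.7952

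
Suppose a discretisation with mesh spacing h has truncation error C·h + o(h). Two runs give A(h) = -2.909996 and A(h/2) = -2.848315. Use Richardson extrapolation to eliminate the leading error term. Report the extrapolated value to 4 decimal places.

-2.7866

The leading error scales as h; refining by a factor of 2 reduces it by 2^1 = 2.
Extrapolated value = (2·A(h/2) − A(h)) / (2 − 1)
= (2·(-2.848315) − (-2.909996)) / 1
= -2.786634 / 1 = -2.786634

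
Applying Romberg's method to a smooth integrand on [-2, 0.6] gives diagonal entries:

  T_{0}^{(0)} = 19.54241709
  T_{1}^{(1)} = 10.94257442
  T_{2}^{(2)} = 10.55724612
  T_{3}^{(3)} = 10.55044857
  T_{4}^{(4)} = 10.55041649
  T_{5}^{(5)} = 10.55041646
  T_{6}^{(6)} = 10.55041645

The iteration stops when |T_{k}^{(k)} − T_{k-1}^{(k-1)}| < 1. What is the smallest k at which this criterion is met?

|T_{1}^{(1)} − T_{0}^{(0)}| = 8.59984267 ≥ 1
|T_{2}^{(2)} − T_{1}^{(1)}| = 0.38532830 < 1

k = 2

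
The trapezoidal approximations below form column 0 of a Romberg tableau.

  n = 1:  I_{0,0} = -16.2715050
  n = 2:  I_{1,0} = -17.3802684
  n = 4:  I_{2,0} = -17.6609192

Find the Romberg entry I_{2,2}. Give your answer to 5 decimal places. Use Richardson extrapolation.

I_{1,1} = -17.3802684 + (-17.3802684 − (-16.2715050))/3 = -17.7498562
I_{2,1} = (4·(-17.6609192) − (-17.3802684)) / 3 = -17.7544695
I_{2,2} = (16·(-17.7544695) − (-17.7498562)) / 15 = -17.7547771

-17.75478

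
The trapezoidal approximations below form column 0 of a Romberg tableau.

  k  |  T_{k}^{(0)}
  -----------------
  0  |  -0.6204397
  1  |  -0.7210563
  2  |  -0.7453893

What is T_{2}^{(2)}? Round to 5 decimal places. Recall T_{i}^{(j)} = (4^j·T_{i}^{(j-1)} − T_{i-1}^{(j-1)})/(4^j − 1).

Richardson extrapolation on the trapezoidal column (denominator 4−1=3):
T_{1}^{(1)} = -0.7210563 + (-0.7210563 − (-0.6204397))/3 = -0.7545952
T_{2}^{(1)} = (4·(-0.7453893) − (-0.7210563)) / 3 = -0.7535003
T_{2}^{(2)} = -0.7535003 + (-0.7535003 − (-0.7545952))/15 = -0.7534273

-0.75343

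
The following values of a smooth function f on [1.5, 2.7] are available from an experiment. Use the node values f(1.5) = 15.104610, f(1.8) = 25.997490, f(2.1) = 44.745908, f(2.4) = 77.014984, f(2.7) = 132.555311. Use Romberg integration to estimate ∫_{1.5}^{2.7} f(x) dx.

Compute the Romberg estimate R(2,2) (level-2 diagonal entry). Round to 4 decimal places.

R(0,0) (trapezoid, 1 panel, h=1.2000): 88.595953
R(1,0) (trapezoid, 2 panels, h=0.6000): 71.145521
R(2,0) (trapezoid, 4 panels, h=0.3000): 66.476503
R(1,1) = 71.145521 + (71.145521 − 88.595953)/3 = 65.328710
R(2,1) = 66.476503 + (66.476503 − 71.145521)/3 = 64.920164
R(2,2) = 64.920164 + (64.920164 − 65.328710)/15 = 64.892928

64.8929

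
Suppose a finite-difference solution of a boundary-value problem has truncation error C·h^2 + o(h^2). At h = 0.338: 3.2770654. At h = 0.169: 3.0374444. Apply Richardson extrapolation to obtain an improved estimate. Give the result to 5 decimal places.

2.95757

The leading error scales as h^2; refining by a factor of 2 reduces it by 2^2 = 4.
Extrapolated value = (4·A(h/2) − A(h)) / (4 − 1)
= (4·3.0374444 − 3.2770654) / 3
= 8.8727122 / 3 = 2.9575707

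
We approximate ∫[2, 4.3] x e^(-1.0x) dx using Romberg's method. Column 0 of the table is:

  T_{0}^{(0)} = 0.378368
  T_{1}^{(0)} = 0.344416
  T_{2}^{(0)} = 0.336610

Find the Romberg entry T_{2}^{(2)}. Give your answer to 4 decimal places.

0.3341

Richardson extrapolation on the trapezoidal column (denominator 4−1=3):
T_{1}^{(1)} = (4·0.344416 − 0.378368) / 3 = 0.333099
T_{2}^{(1)} = (4·0.336610 − 0.344416) / 3 = 0.334008
T_{2}^{(2)} = (16·0.334008 − 0.333099) / 15 = 0.334069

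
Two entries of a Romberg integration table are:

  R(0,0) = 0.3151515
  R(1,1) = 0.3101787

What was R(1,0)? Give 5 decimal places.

0.31142

From R(1,1) = (4·R(1,0) − R(0,0))/3, solve for R(1,0):
4·R(1,0) = 3·0.3101787 + 0.3151515 = 1.2456876
R(1,0) = 0.3114219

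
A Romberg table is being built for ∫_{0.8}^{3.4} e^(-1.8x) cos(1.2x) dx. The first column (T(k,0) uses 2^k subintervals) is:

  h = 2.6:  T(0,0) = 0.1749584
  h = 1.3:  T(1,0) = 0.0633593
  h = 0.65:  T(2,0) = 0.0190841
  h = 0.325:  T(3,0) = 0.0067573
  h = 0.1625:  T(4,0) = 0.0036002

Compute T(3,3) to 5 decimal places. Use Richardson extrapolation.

0.00253

T(1,1) = 0.0633593 + (0.0633593 − 0.1749584)/3 = 0.0261596
T(2,1) = 0.0190841 + (0.0190841 − 0.0633593)/3 = 0.0043257
T(3,1) = (4·0.0067573 − 0.0190841) / 3 = 0.0026484
T(2,2) = (16·0.0043257 − 0.0261596) / 15 = 0.0028701
T(3,2) = (16·0.0026484 − 0.0043257) / 15 = 0.0025366
T(3,3) = (64·0.0025366 − 0.0028701) / 63 = 0.0025313
(Column j=1 coincides with Simpson's rule on the same nodes.)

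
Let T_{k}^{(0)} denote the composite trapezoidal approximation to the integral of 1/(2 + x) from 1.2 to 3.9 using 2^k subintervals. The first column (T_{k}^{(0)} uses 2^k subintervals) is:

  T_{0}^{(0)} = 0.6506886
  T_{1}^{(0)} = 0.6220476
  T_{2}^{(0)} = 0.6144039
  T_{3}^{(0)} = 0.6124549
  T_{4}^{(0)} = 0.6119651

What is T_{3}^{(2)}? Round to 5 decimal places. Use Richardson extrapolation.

0.61180

Richardson extrapolation on the trapezoidal column (denominator 4−1=3):
T_{2}^{(1)} = 0.6144039 + (0.6144039 − 0.6220476)/3 = 0.6118560
T_{3}^{(1)} = 0.6124549 + (0.6124549 − 0.6144039)/3 = 0.6118052
T_{3}^{(2)} = 0.6118052 + (0.6118052 − 0.6118560)/15 = 0.6118018
(Column j=1 coincides with Simpson's rule on the same nodes.)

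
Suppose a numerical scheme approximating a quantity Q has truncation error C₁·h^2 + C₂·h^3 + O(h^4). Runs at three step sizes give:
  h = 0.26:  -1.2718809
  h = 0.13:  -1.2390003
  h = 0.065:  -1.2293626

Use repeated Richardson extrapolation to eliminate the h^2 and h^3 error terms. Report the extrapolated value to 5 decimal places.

First eliminate the h^2 term (factor 2^2 = 4):
  B₁ = (4·(-1.2390003) − (-1.2718809))/3 = -1.2280401
  B₂ = (4·(-1.2293626) − (-1.2390003))/3 = -1.2261500
Then eliminate the h^3 term (factor 2^3 = 8):
  (8·(-1.2261500) − (-1.2280401))/7 = -1.2258800

-1.22588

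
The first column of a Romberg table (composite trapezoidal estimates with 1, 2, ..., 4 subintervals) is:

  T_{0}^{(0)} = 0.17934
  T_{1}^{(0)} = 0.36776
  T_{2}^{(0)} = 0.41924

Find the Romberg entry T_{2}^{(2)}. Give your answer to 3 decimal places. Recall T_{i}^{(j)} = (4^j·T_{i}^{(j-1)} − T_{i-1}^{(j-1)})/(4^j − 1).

T_{1}^{(1)} = 0.36776 + (0.36776 − 0.17934)/3 = 0.43057
T_{2}^{(1)} = (4·0.41924 − 0.36776) / 3 = 0.43640
T_{2}^{(2)} = 0.43640 + (0.43640 − 0.43057)/15 = 0.43679

0.437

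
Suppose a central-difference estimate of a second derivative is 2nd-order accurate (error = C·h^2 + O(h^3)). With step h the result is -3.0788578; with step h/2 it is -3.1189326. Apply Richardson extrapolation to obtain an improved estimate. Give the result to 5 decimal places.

The leading error scales as h^2; refining by a factor of 2 reduces it by 2^2 = 4.
Extrapolated value = (4·A(h/2) − A(h)) / (4 − 1)
= (4·(-3.1189326) − (-3.0788578)) / 3
= -9.3968726 / 3 = -3.1322909

-3.13229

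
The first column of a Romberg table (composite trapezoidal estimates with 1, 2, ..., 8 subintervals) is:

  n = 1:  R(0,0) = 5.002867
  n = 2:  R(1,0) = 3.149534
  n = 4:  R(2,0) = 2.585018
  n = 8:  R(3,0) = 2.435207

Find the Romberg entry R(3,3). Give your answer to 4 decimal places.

R(1,1) = (4·3.149534 − 5.002867) / 3 = 2.531756
R(2,1) = 2.585018 + (2.585018 − 3.149534)/3 = 2.396846
R(3,1) = (4·2.435207 − 2.585018) / 3 = 2.385270
R(2,2) = 2.396846 + (2.396846 − 2.531756)/15 = 2.387852
R(3,2) = (16·2.385270 − 2.396846) / 15 = 2.384498
R(3,3) = (64·2.384498 − 2.387852) / 63 = 2.384445

2.3844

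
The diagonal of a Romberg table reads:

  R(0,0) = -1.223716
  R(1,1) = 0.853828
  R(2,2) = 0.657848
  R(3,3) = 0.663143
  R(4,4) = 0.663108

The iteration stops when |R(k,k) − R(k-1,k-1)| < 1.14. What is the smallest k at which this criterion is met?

|R(1,1) − R(0,0)| = 2.077544 ≥ 1.14
|R(2,2) − R(1,1)| = 0.195980 < 1.14

k = 2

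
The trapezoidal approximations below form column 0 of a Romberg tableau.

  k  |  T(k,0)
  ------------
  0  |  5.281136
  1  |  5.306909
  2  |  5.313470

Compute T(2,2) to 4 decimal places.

T(1,1) = (4·5.306909 − 5.281136) / 3 = 5.315500
T(2,1) = 5.313470 + (5.313470 − 5.306909)/3 = 5.315657
T(2,2) = 5.315657 + (5.315657 − 5.315500)/15 = 5.315667

5.3157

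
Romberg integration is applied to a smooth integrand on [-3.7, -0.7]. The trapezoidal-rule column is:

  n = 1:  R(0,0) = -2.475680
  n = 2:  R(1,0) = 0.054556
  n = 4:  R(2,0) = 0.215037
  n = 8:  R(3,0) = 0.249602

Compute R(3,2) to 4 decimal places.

Richardson extrapolation on the trapezoidal column (denominator 4−1=3):
R(2,1) = 0.215037 + (0.215037 − 0.054556)/3 = 0.268531
R(3,1) = 0.249602 + (0.249602 − 0.215037)/3 = 0.261124
R(3,2) = (16·0.261124 − 0.268531) / 15 = 0.260630

0.2606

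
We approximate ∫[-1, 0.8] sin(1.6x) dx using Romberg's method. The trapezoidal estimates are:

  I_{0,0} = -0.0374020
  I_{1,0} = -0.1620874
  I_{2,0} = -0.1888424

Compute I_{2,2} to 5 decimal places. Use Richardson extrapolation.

I_{1,1} = -0.1620874 + (-0.1620874 − (-0.0374020))/3 = -0.2036492
I_{2,1} = -0.1888424 + (-0.1888424 − (-0.1620874))/3 = -0.1977607
I_{2,2} = -0.1977607 + (-0.1977607 − (-0.2036492))/15 = -0.1973681

-0.19737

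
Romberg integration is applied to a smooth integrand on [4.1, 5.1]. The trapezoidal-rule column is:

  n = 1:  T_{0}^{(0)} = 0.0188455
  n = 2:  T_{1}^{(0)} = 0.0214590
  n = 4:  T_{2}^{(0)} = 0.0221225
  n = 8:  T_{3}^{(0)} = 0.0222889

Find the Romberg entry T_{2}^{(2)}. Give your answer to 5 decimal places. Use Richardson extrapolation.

0.02234

Richardson extrapolation on the trapezoidal column (denominator 4−1=3):
T_{1}^{(1)} = (4·0.0214590 − 0.0188455) / 3 = 0.0223302
T_{2}^{(1)} = 0.0221225 + (0.0221225 − 0.0214590)/3 = 0.0223437
T_{2}^{(2)} = (16·0.0223437 − 0.0223302) / 15 = 0.0223446
(Column j=1 coincides with Simpson's rule on the same nodes.)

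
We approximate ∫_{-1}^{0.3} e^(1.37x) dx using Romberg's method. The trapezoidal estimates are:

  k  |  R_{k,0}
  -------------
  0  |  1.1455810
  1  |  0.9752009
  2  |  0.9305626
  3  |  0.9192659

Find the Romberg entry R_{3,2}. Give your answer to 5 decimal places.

Richardson extrapolation on the trapezoidal column (denominator 4−1=3):
R_{2,1} = (4·0.9305626 − 0.9752009) / 3 = 0.9156832
R_{3,1} = 0.9192659 + (0.9192659 − 0.9305626)/3 = 0.9155003
R_{3,2} = 0.9155003 + (0.9155003 − 0.9156832)/15 = 0.9154881

0.91549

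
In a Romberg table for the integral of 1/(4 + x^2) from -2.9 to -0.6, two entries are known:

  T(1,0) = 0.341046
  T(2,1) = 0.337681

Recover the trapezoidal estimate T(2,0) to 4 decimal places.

From T(2,1) = (4·T(2,0) − T(1,0))/3, solve for T(2,0):
4·T(2,0) = 3·0.337681 + 0.341046 = 1.354089
T(2,0) = 0.338522

0.3385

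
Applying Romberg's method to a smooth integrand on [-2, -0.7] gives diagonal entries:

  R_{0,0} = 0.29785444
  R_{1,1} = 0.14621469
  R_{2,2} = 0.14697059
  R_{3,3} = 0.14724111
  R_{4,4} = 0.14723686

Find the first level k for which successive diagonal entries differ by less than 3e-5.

|R_{1,1} − R_{0,0}| = 0.15163975 ≥ 3e-5
|R_{2,2} − R_{1,1}| = 0.00075590 ≥ 3e-5
|R_{3,3} − R_{2,2}| = 0.00027052 ≥ 3e-5
|R_{4,4} − R_{3,3}| = 0.00000425 < 3e-5

k = 4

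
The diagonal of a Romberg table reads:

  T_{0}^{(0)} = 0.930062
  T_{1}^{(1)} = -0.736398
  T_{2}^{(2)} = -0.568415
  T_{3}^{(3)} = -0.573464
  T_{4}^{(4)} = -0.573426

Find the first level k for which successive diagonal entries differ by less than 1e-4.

|T_{1}^{(1)} − T_{0}^{(0)}| = 1.666460 ≥ 1e-4
|T_{2}^{(2)} − T_{1}^{(1)}| = 0.167983 ≥ 1e-4
|T_{3}^{(3)} − T_{2}^{(2)}| = 0.005049 ≥ 1e-4
|T_{4}^{(4)} − T_{3}^{(3)}| = 0.000038 < 1e-4

k = 4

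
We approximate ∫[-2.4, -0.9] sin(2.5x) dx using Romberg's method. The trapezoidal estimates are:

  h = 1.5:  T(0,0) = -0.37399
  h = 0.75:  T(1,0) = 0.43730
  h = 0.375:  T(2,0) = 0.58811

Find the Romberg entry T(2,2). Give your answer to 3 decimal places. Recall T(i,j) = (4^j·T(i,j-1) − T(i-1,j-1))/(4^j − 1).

Richardson extrapolation on the trapezoidal column (denominator 4−1=3):
T(1,1) = (4·0.43730 − (-0.37399)) / 3 = 0.70773
T(2,1) = 0.58811 + (0.58811 − 0.43730)/3 = 0.63838
T(2,2) = 0.63838 + (0.63838 − 0.70773)/15 = 0.63376

0.634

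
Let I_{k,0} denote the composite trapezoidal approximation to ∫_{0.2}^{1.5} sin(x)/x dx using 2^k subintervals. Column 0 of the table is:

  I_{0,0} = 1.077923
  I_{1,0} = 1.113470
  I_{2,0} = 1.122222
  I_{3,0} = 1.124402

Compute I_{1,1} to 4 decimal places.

Richardson extrapolation on the trapezoidal column (denominator 4−1=3):
I_{1,1} = 1.113470 + (1.113470 − 1.077923)/3 = 1.125319

1.1253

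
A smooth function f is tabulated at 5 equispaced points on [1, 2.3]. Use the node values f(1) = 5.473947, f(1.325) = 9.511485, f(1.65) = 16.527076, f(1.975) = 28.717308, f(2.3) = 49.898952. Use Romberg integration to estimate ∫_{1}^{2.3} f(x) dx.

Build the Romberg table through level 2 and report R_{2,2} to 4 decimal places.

R_{0,0} (trapezoid, 1 panel, h=1.3000): 35.992384
R_{1,0} (trapezoid, 2 panels, h=0.6500): 28.738792
R_{2,0} (trapezoid, 4 panels, h=0.3250): 26.793754
R_{1,1} = 28.738792 + (28.738792 − 35.992384)/3 = 26.320928
R_{2,1} = 26.793754 + (26.793754 − 28.738792)/3 = 26.145408
R_{2,2} = 26.145408 + (26.145408 − 26.320928)/15 = 26.133707

26.1337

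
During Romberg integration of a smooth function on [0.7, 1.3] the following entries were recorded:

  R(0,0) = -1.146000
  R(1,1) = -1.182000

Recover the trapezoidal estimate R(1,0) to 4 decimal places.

From R(1,1) = (4·R(1,0) − R(0,0))/3, solve for R(1,0):
4·R(1,0) = 3·(-1.182000) + (-1.146000) = -4.692000
R(1,0) = -1.173000

-1.1730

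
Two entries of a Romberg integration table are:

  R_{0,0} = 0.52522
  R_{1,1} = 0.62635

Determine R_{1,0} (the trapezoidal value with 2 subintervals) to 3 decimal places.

From R_{1,1} = (4·R_{1,0} − R_{0,0})/3, solve for R_{1,0}:
4·R_{1,0} = 3·0.62635 + 0.52522 = 2.40427
R_{1,0} = 0.60107

0.601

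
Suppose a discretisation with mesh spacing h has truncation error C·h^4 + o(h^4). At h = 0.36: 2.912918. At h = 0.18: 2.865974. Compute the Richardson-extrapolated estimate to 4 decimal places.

Extrapolated value = (16·A(h/2) − A(h)) / (16 − 1)
= (16·2.865974 − 2.912918) / 15
= 42.942666 / 15 = 2.862844

2.8628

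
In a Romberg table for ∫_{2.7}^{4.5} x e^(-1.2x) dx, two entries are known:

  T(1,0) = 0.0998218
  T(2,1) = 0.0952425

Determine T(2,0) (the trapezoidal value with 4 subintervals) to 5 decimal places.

From T(2,1) = (4·T(2,0) − T(1,0))/3, solve for T(2,0):
4·T(2,0) = 3·0.0952425 + 0.0998218 = 0.3855493
T(2,0) = 0.0963873

0.09639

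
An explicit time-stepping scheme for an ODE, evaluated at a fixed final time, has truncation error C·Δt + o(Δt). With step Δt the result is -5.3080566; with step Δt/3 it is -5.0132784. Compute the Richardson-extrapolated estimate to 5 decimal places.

-4.86589

The leading error scales as Δt; refining by a factor of 3 reduces it by 3^1 = 3.
Extrapolated value = (3·A(Δt/3) − A(Δt)) / (3 − 1)
= (3·(-5.0132784) − (-5.3080566)) / 2
= -9.7317786 / 2 = -4.8658893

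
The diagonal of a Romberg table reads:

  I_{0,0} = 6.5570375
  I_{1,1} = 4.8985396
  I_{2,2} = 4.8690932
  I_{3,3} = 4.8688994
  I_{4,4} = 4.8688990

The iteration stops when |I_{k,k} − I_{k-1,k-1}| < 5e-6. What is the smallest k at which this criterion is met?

k = 4

|I_{1,1} − I_{0,0}| = 1.6584979 ≥ 5e-6
|I_{2,2} − I_{1,1}| = 0.0294464 ≥ 5e-6
|I_{3,3} − I_{2,2}| = 0.0001938 ≥ 5e-6
|I_{4,4} − I_{3,3}| = 0.0000004 < 5e-6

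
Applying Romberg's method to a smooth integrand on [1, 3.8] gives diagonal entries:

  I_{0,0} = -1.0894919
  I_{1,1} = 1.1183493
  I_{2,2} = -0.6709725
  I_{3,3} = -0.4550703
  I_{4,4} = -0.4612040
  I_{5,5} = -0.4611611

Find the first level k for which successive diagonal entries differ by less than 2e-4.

k = 5

|I_{1,1} − I_{0,0}| = 2.2078412 ≥ 2e-4
|I_{2,2} − I_{1,1}| = 1.7893218 ≥ 2e-4
|I_{3,3} − I_{2,2}| = 0.2159022 ≥ 2e-4
|I_{4,4} − I_{3,3}| = 0.0061337 ≥ 2e-4
|I_{5,5} − I_{4,4}| = 0.0000429 < 2e-4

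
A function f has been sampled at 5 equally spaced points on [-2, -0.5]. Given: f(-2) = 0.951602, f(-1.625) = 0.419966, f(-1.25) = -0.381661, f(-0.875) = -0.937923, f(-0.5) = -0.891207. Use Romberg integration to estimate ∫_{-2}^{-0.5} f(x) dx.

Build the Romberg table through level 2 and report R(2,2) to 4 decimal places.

R(0,0) (trapezoid, 1 panel, h=1.5000): 0.045296
R(1,0) (trapezoid, 2 panels, h=0.7500): -0.263598
R(2,0) (trapezoid, 4 panels, h=0.3750): -0.326033
R(1,1) = -0.263598 + (-0.263598 − 0.045296)/3 = -0.366563
R(2,1) = -0.326033 + (-0.326033 − (-0.263598))/3 = -0.346845
R(2,2) = -0.346845 + (-0.346845 − (-0.366563))/15 = -0.345530

-0.3455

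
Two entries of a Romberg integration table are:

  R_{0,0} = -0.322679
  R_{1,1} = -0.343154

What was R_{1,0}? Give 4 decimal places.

From R_{1,1} = (4·R_{1,0} − R_{0,0})/3, solve for R_{1,0}:
4·R_{1,0} = 3·(-0.343154) + (-0.322679) = -1.352141
R_{1,0} = -0.338035

-0.3380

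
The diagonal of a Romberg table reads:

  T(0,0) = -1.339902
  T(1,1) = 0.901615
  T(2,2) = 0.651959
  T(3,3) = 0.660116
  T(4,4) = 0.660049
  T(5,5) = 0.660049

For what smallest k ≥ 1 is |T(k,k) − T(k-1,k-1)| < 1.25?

k = 2

|T(1,1) − T(0,0)| = 2.241517 ≥ 1.25
|T(2,2) − T(1,1)| = 0.249656 < 1.25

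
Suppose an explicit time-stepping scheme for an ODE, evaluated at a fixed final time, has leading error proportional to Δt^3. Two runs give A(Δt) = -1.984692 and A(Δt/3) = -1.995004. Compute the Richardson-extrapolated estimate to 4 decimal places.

Extrapolated value = (27·A(Δt/3) − A(Δt)) / (27 − 1)
= (27·(-1.995004) − (-1.984692)) / 26
= -51.880416 / 26 = -1.995401

-1.9954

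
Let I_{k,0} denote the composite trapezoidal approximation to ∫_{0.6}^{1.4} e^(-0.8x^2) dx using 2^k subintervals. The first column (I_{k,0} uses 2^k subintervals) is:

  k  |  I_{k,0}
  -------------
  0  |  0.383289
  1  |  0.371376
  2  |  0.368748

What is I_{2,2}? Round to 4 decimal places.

Richardson extrapolation on the trapezoidal column (denominator 4−1=3):
I_{1,1} = (4·0.371376 − 0.383289) / 3 = 0.367405
I_{2,1} = (4·0.368748 − 0.371376) / 3 = 0.367872
I_{2,2} = 0.367872 + (0.367872 − 0.367405)/15 = 0.367903

0.3679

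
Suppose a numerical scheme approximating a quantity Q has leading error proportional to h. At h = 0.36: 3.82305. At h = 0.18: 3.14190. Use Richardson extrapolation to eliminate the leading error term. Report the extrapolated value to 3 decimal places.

The leading error scales as h; refining by a factor of 2 reduces it by 2^1 = 2.
Extrapolated value = (2·A(h/2) − A(h)) / (2 − 1)
= (2·3.14190 − 3.82305) / 1
= 2.46075 / 1 = 2.46075

2.461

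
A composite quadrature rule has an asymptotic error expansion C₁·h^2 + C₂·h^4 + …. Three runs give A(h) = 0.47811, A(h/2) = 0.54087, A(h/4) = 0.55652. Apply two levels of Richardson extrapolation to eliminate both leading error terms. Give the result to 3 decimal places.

First eliminate the h^2 term (factor 2^2 = 4):
  B₁ = (4·0.54087 − 0.47811)/3 = 0.56179
  B₂ = (4·0.55652 − 0.54087)/3 = 0.56174
Then eliminate the h^4 term (factor 2^4 = 16):
  (16·0.56174 − 0.56179)/15 = 0.56174

0.562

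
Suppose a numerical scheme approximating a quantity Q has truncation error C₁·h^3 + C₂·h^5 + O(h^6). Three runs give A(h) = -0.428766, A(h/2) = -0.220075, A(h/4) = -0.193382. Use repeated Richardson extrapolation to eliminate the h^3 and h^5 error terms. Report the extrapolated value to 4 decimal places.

-0.1895

First eliminate the h^3 term (factor 2^3 = 8):
  B₁ = (8·(-0.220075) − (-0.428766))/7 = -0.190262
  B₂ = (8·(-0.193382) − (-0.220075))/7 = -0.189569
Then eliminate the h^5 term (factor 2^5 = 32):
  (32·(-0.189569) − (-0.190262))/31 = -0.189547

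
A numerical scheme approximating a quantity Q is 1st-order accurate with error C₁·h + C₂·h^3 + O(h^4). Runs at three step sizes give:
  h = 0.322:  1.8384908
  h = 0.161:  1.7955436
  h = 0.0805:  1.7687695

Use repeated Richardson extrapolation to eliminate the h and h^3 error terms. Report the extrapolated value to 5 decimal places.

1.74048

First eliminate the h term (factor 2^1 = 2):
  B₁ = (2·1.7955436 − 1.8384908)/1 = 1.7525964
  B₂ = (2·1.7687695 − 1.7955436)/1 = 1.7419954
Then eliminate the h^3 term (factor 2^3 = 8):
  (8·1.7419954 − 1.7525964)/7 = 1.7404810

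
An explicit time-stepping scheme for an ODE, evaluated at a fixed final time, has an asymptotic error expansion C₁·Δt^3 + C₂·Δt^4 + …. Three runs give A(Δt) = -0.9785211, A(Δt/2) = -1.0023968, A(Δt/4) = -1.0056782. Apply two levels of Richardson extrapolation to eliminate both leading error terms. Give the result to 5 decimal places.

-1.00617

First eliminate the Δt^3 term (factor 2^3 = 8):
  B₁ = (8·(-1.0023968) − (-0.9785211))/7 = -1.0058076
  B₂ = (8·(-1.0056782) − (-1.0023968))/7 = -1.0061470
Then eliminate the Δt^4 term (factor 2^4 = 16):
  (16·(-1.0061470) − (-1.0058076))/15 = -1.0061696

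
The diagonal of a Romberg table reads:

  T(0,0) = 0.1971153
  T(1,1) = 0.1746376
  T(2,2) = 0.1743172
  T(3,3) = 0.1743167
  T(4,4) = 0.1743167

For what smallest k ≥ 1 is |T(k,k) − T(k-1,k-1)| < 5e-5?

k = 3

|T(1,1) − T(0,0)| = 0.0224777 ≥ 5e-5
|T(2,2) − T(1,1)| = 0.0003204 ≥ 5e-5
|T(3,3) − T(2,2)| = 0.0000005 < 5e-5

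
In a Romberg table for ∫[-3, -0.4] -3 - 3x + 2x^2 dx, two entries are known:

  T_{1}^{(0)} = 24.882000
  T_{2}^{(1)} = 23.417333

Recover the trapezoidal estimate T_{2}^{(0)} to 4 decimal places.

23.7835

From T_{2}^{(1)} = (4·T_{2}^{(0)} − T_{1}^{(0)})/3, solve for T_{2}^{(0)}:
4·T_{2}^{(0)} = 3·23.417333 + 24.882000 = 95.133999
T_{2}^{(0)} = 23.783500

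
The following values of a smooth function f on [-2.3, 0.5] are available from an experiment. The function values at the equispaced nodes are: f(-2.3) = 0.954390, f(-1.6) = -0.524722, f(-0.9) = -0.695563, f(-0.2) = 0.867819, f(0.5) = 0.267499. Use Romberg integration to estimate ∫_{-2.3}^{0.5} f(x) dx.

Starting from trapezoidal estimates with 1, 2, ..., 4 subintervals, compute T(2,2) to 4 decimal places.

T(0,0) (trapezoid, 1 panel, h=2.8000): 1.710645
T(1,0) (trapezoid, 2 panels, h=1.4000): -0.118466
T(2,0) (trapezoid, 4 panels, h=0.7000): 0.180935
T(1,1) = -0.118466 + (-0.118466 − 1.710645)/3 = -0.728170
T(2,1) = 0.180935 + (0.180935 − (-0.118466))/3 = 0.280735
T(2,2) = 0.280735 + (0.280735 − (-0.728170))/15 = 0.347995

0.3480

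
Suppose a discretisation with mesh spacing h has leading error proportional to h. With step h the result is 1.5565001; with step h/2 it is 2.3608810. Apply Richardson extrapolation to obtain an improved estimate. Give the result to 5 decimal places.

3.16526

The leading error scales as h; refining by a factor of 2 reduces it by 2^1 = 2.
Extrapolated value = (2·A(h/2) − A(h)) / (2 − 1)
= (2·2.3608810 − 1.5565001) / 1
= 3.1652619 / 1 = 3.1652619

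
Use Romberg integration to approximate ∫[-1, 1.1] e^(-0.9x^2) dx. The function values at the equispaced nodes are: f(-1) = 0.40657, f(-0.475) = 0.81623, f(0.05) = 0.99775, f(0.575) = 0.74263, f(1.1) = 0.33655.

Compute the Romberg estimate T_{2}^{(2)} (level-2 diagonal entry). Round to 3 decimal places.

1.565

T_{0}^{(0)} (trapezoid, 1 panel, h=2.1000): 0.78028
T_{1}^{(0)} (trapezoid, 2 panels, h=1.0500): 1.43778
T_{2}^{(0)} (trapezoid, 4 panels, h=0.5250): 1.53729
T_{1}^{(1)} = 1.43778 + (1.43778 − 0.78028)/3 = 1.65695
T_{2}^{(1)} = 1.53729 + (1.53729 − 1.43778)/3 = 1.57046
T_{2}^{(2)} = 1.57046 + (1.57046 − 1.65695)/15 = 1.56469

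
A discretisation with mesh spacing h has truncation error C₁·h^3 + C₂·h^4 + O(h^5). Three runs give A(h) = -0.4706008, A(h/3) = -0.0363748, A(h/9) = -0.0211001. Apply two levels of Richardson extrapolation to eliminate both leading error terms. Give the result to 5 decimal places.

-0.02052

First eliminate the h^3 term (factor 3^3 = 27):
  B₁ = (27·(-0.0363748) − (-0.4706008))/26 = -0.0196738
  B₂ = (27·(-0.0211001) − (-0.0363748))/26 = -0.0205126
Then eliminate the h^4 term (factor 3^4 = 81):
  (81·(-0.0205126) − (-0.0196738))/80 = -0.0205231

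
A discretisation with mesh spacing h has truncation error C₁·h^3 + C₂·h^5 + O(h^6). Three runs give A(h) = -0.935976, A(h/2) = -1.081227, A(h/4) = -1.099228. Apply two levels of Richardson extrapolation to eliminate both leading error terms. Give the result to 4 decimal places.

First eliminate the h^3 term (factor 2^3 = 8):
  B₁ = (8·(-1.081227) − (-0.935976))/7 = -1.101977
  B₂ = (8·(-1.099228) − (-1.081227))/7 = -1.101800
Then eliminate the h^5 term (factor 2^5 = 32):
  (32·(-1.101800) − (-1.101977))/31 = -1.101794

-1.1018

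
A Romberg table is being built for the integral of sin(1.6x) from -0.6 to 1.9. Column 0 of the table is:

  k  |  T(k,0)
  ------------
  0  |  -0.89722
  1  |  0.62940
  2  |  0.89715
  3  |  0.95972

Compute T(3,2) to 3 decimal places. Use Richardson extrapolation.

Richardson extrapolation on the trapezoidal column (denominator 4−1=3):
T(2,1) = (4·0.89715 − 0.62940) / 3 = 0.98640
T(3,1) = (4·0.95972 − 0.89715) / 3 = 0.98058
T(3,2) = (16·0.98058 − 0.98640) / 15 = 0.98019
(Column j=1 coincides with Simpson's rule on the same nodes.)

0.980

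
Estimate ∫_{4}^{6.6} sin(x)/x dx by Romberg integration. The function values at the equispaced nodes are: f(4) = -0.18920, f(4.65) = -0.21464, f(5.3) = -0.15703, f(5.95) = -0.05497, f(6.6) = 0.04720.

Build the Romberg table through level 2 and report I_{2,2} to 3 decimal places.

-0.332

I_{0,0} (trapezoid, 1 panel, h=2.6000): -0.18460
I_{1,0} (trapezoid, 2 panels, h=1.3000): -0.29644
I_{2,0} (trapezoid, 4 panels, h=0.6500): -0.32347
I_{1,1} = -0.29644 + (-0.29644 − (-0.18460))/3 = -0.33372
I_{2,1} = -0.32347 + (-0.32347 − (-0.29644))/3 = -0.33248
I_{2,2} = -0.33248 + (-0.33248 − (-0.33372))/15 = -0.33240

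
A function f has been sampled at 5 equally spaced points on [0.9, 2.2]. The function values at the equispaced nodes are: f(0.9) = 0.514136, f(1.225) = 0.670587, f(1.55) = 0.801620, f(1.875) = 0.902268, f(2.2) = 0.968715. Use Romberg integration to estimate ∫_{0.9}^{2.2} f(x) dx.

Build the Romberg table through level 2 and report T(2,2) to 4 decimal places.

T(0,0) (trapezoid, 1 panel, h=1.3000): 0.963853
T(1,0) (trapezoid, 2 panels, h=0.6500): 1.002980
T(2,0) (trapezoid, 4 panels, h=0.3250): 1.012668
T(1,1) = 1.002980 + (1.002980 − 0.963853)/3 = 1.016022
T(2,1) = 1.012668 + (1.012668 − 1.002980)/3 = 1.015897
T(2,2) = 1.015897 + (1.015897 − 1.016022)/15 = 1.015889

1.0159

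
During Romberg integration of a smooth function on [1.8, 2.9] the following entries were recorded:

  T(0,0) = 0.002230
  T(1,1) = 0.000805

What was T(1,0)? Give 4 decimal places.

From T(1,1) = (4·T(1,0) − T(0,0))/3, solve for T(1,0):
4·T(1,0) = 3·0.000805 + 0.002230 = 0.004645
T(1,0) = 0.001161

0.0012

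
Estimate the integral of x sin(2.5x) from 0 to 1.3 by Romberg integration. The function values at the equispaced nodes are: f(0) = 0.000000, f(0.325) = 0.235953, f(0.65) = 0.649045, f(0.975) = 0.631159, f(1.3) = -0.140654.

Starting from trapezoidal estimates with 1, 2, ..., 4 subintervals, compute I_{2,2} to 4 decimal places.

0.4991

I_{0,0} (trapezoid, 1 panel, h=1.3000): -0.091425
I_{1,0} (trapezoid, 2 panels, h=0.6500): 0.376167
I_{2,0} (trapezoid, 4 panels, h=0.3250): 0.469895
I_{1,1} = 0.376167 + (0.376167 − (-0.091425))/3 = 0.532031
I_{2,1} = 0.469895 + (0.469895 − 0.376167)/3 = 0.501138
I_{2,2} = 0.501138 + (0.501138 − 0.532031)/15 = 0.499078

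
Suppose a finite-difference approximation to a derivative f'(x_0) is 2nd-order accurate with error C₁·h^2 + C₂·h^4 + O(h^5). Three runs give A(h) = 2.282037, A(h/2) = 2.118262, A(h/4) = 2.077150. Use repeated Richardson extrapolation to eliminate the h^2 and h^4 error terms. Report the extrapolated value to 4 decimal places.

2.0634

First eliminate the h^2 term (factor 2^2 = 4):
  B₁ = (4·2.118262 − 2.282037)/3 = 2.063670
  B₂ = (4·2.077150 − 2.118262)/3 = 2.063446
Then eliminate the h^4 term (factor 2^4 = 16):
  (16·2.063446 − 2.063670)/15 = 2.063431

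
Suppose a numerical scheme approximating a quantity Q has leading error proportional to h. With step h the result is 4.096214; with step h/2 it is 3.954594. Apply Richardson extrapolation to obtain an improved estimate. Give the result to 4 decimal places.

Extrapolated value = (2·A(h/2) − A(h)) / (2 − 1)
= (2·3.954594 − 4.096214) / 1
= 3.812974 / 1 = 3.812974

3.8130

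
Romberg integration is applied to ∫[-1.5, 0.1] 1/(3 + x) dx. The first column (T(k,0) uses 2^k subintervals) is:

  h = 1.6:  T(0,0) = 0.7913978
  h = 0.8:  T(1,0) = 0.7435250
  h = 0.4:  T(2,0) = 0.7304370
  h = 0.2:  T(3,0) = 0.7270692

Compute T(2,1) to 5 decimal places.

Richardson extrapolation on the trapezoidal column (denominator 4−1=3):
T(2,1) = 0.7304370 + (0.7304370 − 0.7435250)/3 = 0.7260743

0.72607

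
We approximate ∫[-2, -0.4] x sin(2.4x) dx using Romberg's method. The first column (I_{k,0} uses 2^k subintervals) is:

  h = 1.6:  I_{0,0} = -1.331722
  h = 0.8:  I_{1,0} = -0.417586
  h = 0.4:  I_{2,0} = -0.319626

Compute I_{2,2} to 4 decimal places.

-0.2986

Richardson extrapolation on the trapezoidal column (denominator 4−1=3):
I_{1,1} = (4·(-0.417586) − (-1.331722)) / 3 = -0.112874
I_{2,1} = (4·(-0.319626) − (-0.417586)) / 3 = -0.286973
I_{2,2} = (16·(-0.286973) − (-0.112874)) / 15 = -0.298580
(Column j=1 coincides with Simpson's rule on the same nodes.)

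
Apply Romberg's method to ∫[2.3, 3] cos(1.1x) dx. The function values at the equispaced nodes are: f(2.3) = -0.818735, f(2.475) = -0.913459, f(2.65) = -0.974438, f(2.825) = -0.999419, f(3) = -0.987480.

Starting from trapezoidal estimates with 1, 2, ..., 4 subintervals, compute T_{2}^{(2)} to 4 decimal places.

-0.6654

T_{0}^{(0)} (trapezoid, 1 panel, h=0.7000): -0.632175
T_{1}^{(0)} (trapezoid, 2 panels, h=0.3500): -0.657141
T_{2}^{(0)} (trapezoid, 4 panels, h=0.1750): -0.663324
T_{1}^{(1)} = -0.657141 + (-0.657141 − (-0.632175))/3 = -0.665463
T_{2}^{(1)} = -0.663324 + (-0.663324 − (-0.657141))/3 = -0.665385
T_{2}^{(2)} = -0.665385 + (-0.665385 − (-0.665463))/15 = -0.665380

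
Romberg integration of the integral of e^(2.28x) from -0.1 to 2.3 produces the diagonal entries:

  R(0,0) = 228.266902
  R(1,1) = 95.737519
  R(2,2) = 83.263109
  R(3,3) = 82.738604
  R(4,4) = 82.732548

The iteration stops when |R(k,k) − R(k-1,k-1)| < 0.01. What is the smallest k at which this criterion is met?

|R(1,1) − R(0,0)| = 132.529383 ≥ 0.01
|R(2,2) − R(1,1)| = 12.474410 ≥ 0.01
|R(3,3) − R(2,2)| = 0.524505 ≥ 0.01
|R(4,4) − R(3,3)| = 0.006056 < 0.01

k = 4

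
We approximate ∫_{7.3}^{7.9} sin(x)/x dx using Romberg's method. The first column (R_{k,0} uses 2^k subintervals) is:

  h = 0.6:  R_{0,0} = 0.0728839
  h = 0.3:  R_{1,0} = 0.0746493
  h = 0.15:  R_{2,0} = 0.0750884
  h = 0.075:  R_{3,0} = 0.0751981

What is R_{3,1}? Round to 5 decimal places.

0.07523

Richardson extrapolation on the trapezoidal column (denominator 4−1=3):
R_{3,1} = 0.0751981 + (0.0751981 − 0.0750884)/3 = 0.0752347
(Column j=1 coincides with Simpson's rule on the same nodes.)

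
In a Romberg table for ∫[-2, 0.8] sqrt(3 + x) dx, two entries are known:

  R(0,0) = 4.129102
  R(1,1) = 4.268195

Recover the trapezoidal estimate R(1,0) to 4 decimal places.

4.2334

From R(1,1) = (4·R(1,0) − R(0,0))/3, solve for R(1,0):
4·R(1,0) = 3·4.268195 + 4.129102 = 16.933687
R(1,0) = 4.233422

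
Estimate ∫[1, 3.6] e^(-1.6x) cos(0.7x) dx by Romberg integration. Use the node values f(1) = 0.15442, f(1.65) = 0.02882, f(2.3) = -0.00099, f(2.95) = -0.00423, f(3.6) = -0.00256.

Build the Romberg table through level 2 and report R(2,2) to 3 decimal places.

0.053

R(0,0) (trapezoid, 1 panel, h=2.6000): 0.19742
R(1,0) (trapezoid, 2 panels, h=1.3000): 0.09742
R(2,0) (trapezoid, 4 panels, h=0.6500): 0.06469
R(1,1) = 0.09742 + (0.09742 − 0.19742)/3 = 0.06409
R(2,1) = 0.06469 + (0.06469 − 0.09742)/3 = 0.05378
R(2,2) = 0.05378 + (0.05378 − 0.06409)/15 = 0.05309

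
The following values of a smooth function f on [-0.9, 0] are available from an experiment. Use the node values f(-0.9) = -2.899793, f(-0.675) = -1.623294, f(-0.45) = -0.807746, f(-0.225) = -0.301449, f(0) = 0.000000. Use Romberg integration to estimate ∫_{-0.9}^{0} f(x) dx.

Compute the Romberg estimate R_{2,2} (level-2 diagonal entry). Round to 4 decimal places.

-0.9158

R_{0,0} (trapezoid, 1 panel, h=0.9000): -1.304907
R_{1,0} (trapezoid, 2 panels, h=0.4500): -1.015939
R_{2,0} (trapezoid, 4 panels, h=0.2250): -0.941037
R_{1,1} = -1.015939 + (-1.015939 − (-1.304907))/3 = -0.919616
R_{2,1} = -0.941037 + (-0.941037 − (-1.015939))/3 = -0.916070
R_{2,2} = -0.916070 + (-0.916070 − (-0.919616))/15 = -0.915834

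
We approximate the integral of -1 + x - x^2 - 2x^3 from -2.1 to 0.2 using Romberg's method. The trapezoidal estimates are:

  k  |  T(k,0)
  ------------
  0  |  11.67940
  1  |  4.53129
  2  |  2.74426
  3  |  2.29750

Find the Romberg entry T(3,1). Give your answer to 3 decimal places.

2.149

T(3,1) = (4·2.29750 − 2.74426) / 3 = 2.14858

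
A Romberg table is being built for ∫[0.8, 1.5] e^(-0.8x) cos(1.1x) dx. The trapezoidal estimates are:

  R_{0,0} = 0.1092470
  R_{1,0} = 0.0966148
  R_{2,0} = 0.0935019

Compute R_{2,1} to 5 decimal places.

0.09246

R_{2,1} = (4·0.0935019 − 0.0966148) / 3 = 0.0924643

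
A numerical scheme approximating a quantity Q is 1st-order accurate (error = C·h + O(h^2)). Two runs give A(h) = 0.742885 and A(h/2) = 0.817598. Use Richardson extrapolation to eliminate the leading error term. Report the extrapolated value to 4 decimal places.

Extrapolated value = (2·A(h/2) − A(h)) / (2 − 1)
= (2·0.817598 − 0.742885) / 1
= 0.892311 / 1 = 0.892311

0.8923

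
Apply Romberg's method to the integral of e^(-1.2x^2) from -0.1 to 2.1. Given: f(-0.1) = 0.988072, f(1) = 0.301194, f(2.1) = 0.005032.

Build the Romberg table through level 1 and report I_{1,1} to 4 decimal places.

0.8059

I_{0,0} (trapezoid, 1 panel, h=2.2000): 1.092414
I_{1,0} (trapezoid, 2 panels, h=1.1000): 0.877521
I_{1,1} = 0.877521 + (0.877521 − 1.092414)/3 = 0.805890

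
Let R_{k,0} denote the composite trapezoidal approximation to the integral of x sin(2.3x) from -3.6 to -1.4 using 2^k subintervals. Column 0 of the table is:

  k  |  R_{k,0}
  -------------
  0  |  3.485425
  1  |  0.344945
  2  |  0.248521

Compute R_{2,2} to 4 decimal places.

Richardson extrapolation on the trapezoidal column (denominator 4−1=3):
R_{1,1} = 0.344945 + (0.344945 − 3.485425)/3 = -0.701882
R_{2,1} = (4·0.248521 − 0.344945) / 3 = 0.216380
R_{2,2} = (16·0.216380 − (-0.701882)) / 15 = 0.277597

0.2776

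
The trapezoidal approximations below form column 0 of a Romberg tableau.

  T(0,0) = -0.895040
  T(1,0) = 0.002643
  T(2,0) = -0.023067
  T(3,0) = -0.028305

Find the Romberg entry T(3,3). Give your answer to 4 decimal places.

Richardson extrapolation on the trapezoidal column (denominator 4−1=3):
T(1,1) = (4·0.002643 − (-0.895040)) / 3 = 0.301871
T(2,1) = (4·(-0.023067) − 0.002643) / 3 = -0.031637
T(3,1) = (4·(-0.028305) − (-0.023067)) / 3 = -0.030051
T(2,2) = -0.031637 + (-0.031637 − 0.301871)/15 = -0.053871
T(3,2) = (16·(-0.030051) − (-0.031637)) / 15 = -0.029945
T(3,3) = (64·(-0.029945) − (-0.053871)) / 63 = -0.029565
(Column j=1 coincides with Simpson's rule on the same nodes.)

-0.0296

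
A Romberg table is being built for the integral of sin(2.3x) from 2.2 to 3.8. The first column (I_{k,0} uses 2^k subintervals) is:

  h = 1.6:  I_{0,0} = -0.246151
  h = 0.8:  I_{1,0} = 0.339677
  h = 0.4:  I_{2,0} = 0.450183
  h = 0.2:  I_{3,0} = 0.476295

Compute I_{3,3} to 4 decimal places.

0.4849

Richardson extrapolation on the trapezoidal column (denominator 4−1=3):
I_{1,1} = (4·0.339677 − (-0.246151)) / 3 = 0.534953
I_{2,1} = (4·0.450183 − 0.339677) / 3 = 0.487018
I_{3,1} = 0.476295 + (0.476295 − 0.450183)/3 = 0.484999
I_{2,2} = 0.487018 + (0.487018 − 0.534953)/15 = 0.483822
I_{3,2} = 0.484999 + (0.484999 − 0.487018)/15 = 0.484864
I_{3,3} = (64·0.484864 − 0.483822) / 63 = 0.484881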